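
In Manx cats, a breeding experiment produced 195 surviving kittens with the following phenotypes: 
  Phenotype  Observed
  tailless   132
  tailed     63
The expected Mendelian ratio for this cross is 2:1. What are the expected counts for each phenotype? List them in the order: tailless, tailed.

130, 65

Expected counts for N = 195 under a 2:1 ratio (total parts = 3):
  tailless: 195 × 2/3 = 130
  tailed: 195 × 1/3 = 65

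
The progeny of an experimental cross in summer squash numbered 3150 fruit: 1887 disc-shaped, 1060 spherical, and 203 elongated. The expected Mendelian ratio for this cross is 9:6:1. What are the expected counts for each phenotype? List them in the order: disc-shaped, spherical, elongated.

1771.875, 1181.25, 196.875

Expected counts for N = 3150 under a 9:6:1 ratio (total parts = 16):
  disc-shaped: 3150 × 9/16 = 1771.875
  spherical: 3150 × 6/16 = 1181.25
  elongated: 3150 × 1/16 = 196.875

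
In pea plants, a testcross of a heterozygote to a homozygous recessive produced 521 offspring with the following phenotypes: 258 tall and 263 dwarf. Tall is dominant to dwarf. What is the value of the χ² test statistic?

A testcross of a heterozygote (Aa × aa) gives a 1:1 phenotypic ratio.
Total ratio parts = 2. Expected numbers out of 521:
  tall: 521 × 1/2 = 260.5
  dwarf: 521 × 1/2 = 260.5
χ² = Σ (O − E)² / E
  tall: (258 − 260.5)² / 260.5 = 0.0240
  dwarf: (263 − 260.5)² / 260.5 = 0.0240
χ² = 0.0240 + 0.0240 = 0.048

0.048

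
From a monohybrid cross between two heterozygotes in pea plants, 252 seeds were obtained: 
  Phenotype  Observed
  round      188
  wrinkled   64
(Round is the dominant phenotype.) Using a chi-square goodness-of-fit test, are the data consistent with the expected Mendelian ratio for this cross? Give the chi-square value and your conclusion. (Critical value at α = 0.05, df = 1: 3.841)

For a monohybrid cross between heterozygotes with complete dominance, the expected phenotypic ratio is 3:1.
The 3:1 ratio has 4 parts, so with N = 252 the expected counts are:
  round: 252 × 3/4 = 189
  wrinkled: 252 × 1/4 = 63
χ² = Σ (O − E)² / E
  round: (188 − 189)² / 189 = 0.0053
  wrinkled: (64 − 63)² / 63 = 0.0159
χ² = 0.0053 + 0.0159 = 0.0212 ≈ 0.021
Degrees of freedom = 2 − 1 = 1; critical value at α = 0.05 is 3.841.
Since 0.021 < 3.841, we fail to reject the null hypothesis — the data are consistent with the 3:1 ratio.

0.021; consistent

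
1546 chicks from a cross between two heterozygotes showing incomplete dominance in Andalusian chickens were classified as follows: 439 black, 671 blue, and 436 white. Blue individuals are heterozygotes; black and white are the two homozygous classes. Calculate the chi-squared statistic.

With incomplete dominance, a heterozygote × heterozygote cross gives a 1:2:1 phenotypic ratio.
Total ratio parts = 4. Expected numbers out of 1546:
  black: 1546 × 1/4 = 386.5
  blue: 1546 × 2/4 = 773
  white: 1546 × 1/4 = 386.5
χ² = Σ (O − E)² / E
  black: (439 − 386.5)² / 386.5 = 7.1313
  blue: (671 − 773)² / 773 = 13.4592
  white: (436 − 386.5)² / 386.5 = 6.3396
χ² = 7.1313 + 13.4592 + 6.3396 = 26.9301 ≈ 26.930

26.930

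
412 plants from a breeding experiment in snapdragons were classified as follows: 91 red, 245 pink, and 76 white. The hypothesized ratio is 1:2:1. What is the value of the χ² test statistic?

The 1:2:1 ratio has 4 parts, so with N = 412 the expected counts are:
  red: 412 × 1/4 = 103
  pink: 412 × 2/4 = 206
  white: 412 × 1/4 = 103
χ² = Σ (O − E)² / E
  red: (91 − 103)² / 103 = 1.3981
  pink: (245 − 206)² / 206 = 7.3835
  white: (76 − 103)² / 103 = 7.0777
χ² = 1.3981 + 7.3835 + 7.0777 = 15.8593 ≈ 15.859

15.859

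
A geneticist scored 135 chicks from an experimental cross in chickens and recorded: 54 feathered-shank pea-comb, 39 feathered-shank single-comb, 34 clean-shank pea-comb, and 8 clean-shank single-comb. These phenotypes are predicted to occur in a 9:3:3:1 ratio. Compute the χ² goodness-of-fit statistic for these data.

Total ratio parts = 16. Expected numbers out of 135:
  feathered-shank pea-comb: 135 × 9/16 = 75.9375
  feathered-shank single-comb: 135 × 3/16 = 25.3125
  clean-shank pea-comb: 135 × 3/16 = 25.3125
  clean-shank single-comb: 135 × 1/16 = 8.4375
χ² = Σ (O − E)² / E
  feathered-shank pea-comb: (54 − 75.9375)² / 75.9375 = 6.3375
  feathered-shank single-comb: (39 − 25.3125)² / 25.3125 = 7.4014
  clean-shank pea-comb: (34 − 25.3125)² / 25.3125 = 2.9816
  clean-shank single-comb: (8 − 8.4375)² / 8.4375 = 0.0227
χ² = 6.3375 + 7.4014 + 2.9816 + 0.0227 = 16.7432 ≈ 16.743

16.743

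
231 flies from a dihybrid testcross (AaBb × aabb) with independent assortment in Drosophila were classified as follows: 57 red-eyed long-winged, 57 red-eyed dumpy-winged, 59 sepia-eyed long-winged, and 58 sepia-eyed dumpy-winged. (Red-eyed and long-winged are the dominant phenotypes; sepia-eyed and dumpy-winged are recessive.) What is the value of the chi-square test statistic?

A dihybrid testcross with independent assortment gives a 1:1:1:1 ratio.
Total ratio parts = 4. Expected numbers out of 231:
  red-eyed long-winged: 231 × 1/4 = 57.75
  red-eyed dumpy-winged: 231 × 1/4 = 57.75
  sepia-eyed long-winged: 231 × 1/4 = 57.75
  sepia-eyed dumpy-winged: 231 × 1/4 = 57.75
χ² = Σ (O − E)² / E
  red-eyed long-winged: (57 − 57.75)² / 57.75 = 0.0097
  red-eyed dumpy-winged: (57 − 57.75)² / 57.75 = 0.0097
  sepia-eyed long-winged: (59 − 57.75)² / 57.75 = 0.0271
  sepia-eyed dumpy-winged: (58 − 57.75)² / 57.75 = 0.0011
χ² = 0.0097 + 0.0097 + 0.0271 + 0.0011 = 0.0476 ≈ 0.048

0.048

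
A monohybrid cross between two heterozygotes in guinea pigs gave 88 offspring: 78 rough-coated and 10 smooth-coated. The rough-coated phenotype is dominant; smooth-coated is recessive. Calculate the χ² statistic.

For a monohybrid cross between heterozygotes with complete dominance, the expected phenotypic ratio is 3:1.
The 3:1 ratio has 4 parts, so with N = 88 the expected counts are:
  rough-coated: 88 × 3/4 = 66
  smooth-coated: 88 × 1/4 = 22
χ² = Σ (O − E)² / E
  rough-coated: (78 − 66)² / 66 = 2.1818
  smooth-coated: (10 − 22)² / 22 = 6.5455
χ² = 2.1818 + 6.5455 = 8.7273 ≈ 8.727

8.727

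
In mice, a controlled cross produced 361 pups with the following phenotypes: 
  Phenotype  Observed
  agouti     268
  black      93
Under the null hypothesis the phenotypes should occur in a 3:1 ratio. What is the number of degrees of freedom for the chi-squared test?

1

A goodness-of-fit test with 2 phenotype classes has df = 2 − 1 = 1.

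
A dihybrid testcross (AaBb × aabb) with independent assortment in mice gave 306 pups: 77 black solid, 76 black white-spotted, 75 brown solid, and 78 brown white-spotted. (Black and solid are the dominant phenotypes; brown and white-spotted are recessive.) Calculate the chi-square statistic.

A dihybrid testcross with independent assortment gives a 1:1:1:1 ratio.
The 1:1:1:1 ratio has 4 parts, so with N = 306 the expected counts are:
  black solid: 306 × 1/4 = 76.5
  black white-spotted: 306 × 1/4 = 76.5
  brown solid: 306 × 1/4 = 76.5
  brown white-spotted: 306 × 1/4 = 76.5
χ² = Σ (O − E)² / E
  black solid: (77 − 76.5)² / 76.5 = 0.0033
  black white-spotted: (76 − 76.5)² / 76.5 = 0.0033
  brown solid: (75 − 76.5)² / 76.5 = 0.0294
  brown white-spotted: (78 − 76.5)² / 76.5 = 0.0294
χ² = 0.0033 + 0.0033 + 0.0294 + 0.0294 = 0.0654 ≈ 0.065

0.065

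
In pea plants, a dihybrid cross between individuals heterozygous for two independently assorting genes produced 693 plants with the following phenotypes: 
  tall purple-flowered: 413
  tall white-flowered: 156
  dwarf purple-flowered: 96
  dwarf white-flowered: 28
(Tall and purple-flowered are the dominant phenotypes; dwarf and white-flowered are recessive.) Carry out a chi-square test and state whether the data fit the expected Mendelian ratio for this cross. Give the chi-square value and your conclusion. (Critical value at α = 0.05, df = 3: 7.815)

A dihybrid F₂ with independent assortment and complete dominance at both loci gives a 9:3:3:1 phenotypic ratio.
Under the 9:3:3:1 hypothesis (Σ ratio = 16, N = 693):
  tall purple-flowered: 693 × 9/16 = 389.8125
  tall white-flowered: 693 × 3/16 = 129.9375
  dwarf purple-flowered: 693 × 3/16 = 129.9375
  dwarf white-flowered: 693 × 1/16 = 43.3125
χ² = Σ (O − E)² / E
  tall purple-flowered: (413 − 389.8125)² / 389.8125 = 1.3793
  tall white-flowered: (156 − 129.9375)² / 129.9375 = 5.2275
  dwarf purple-flowered: (96 − 129.9375)² / 129.9375 = 8.8639
  dwarf white-flowered: (28 − 43.3125)² / 43.3125 = 5.4135
χ² = 1.3793 + 5.2275 + 8.8639 + 5.4135 = 20.8842 ≈ 20.884
Degrees of freedom = 4 − 1 = 3; critical value at α = 0.05 is 7.815.
Since 20.884 > 7.815, we reject the null hypothesis — the data do not fit the 9:3:3:1 ratio.

20.884; not consistent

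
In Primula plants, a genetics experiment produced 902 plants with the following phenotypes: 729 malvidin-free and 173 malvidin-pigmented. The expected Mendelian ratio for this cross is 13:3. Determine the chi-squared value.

Expected counts for N = 902 under a 13:3 ratio (total parts = 16):
  malvidin-free: 902 × 13/16 = 732.875
  malvidin-pigmented: 902 × 3/16 = 169.125
χ² = Σ (O − E)² / E
  malvidin-free: (729 − 732.875)² / 732.875 = 0.0205
  malvidin-pigmented: (173 − 169.125)² / 169.125 = 0.0888
χ² = 0.0205 + 0.0888 = 0.1093 ≈ 0.109

0.109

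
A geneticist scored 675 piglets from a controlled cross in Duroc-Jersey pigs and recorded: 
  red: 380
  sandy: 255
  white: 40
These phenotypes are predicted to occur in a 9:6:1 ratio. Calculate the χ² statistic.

0.128

Expected counts for N = 675 under a 9:6:1 ratio (total parts = 16):
  red: 675 × 9/16 = 379.6875
  sandy: 675 × 6/16 = 253.125
  white: 675 × 1/16 = 42.1875
χ² = Σ (O − E)² / E
  red: (380 − 379.6875)² / 379.6875 = 0.0003
  sandy: (255 − 253.125)² / 253.125 = 0.0139
  white: (40 − 42.1875)² / 42.1875 = 0.1134
χ² = 0.0003 + 0.0139 + 0.1134 = 0.1276 ≈ 0.128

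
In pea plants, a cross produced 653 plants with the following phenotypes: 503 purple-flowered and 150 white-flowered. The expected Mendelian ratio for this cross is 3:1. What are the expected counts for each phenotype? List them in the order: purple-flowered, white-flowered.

Expected counts for N = 653 under a 3:1 ratio (total parts = 4):
  purple-flowered: 653 × 3/4 = 489.75
  white-flowered: 653 × 1/4 = 163.25

489.75, 163.25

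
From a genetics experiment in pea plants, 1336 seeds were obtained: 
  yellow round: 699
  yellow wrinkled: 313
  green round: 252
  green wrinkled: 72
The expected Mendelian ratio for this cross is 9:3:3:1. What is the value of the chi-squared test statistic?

20.854

Total ratio parts = 16. Expected numbers out of 1336:
  yellow round: 1336 × 9/16 = 751.5
  yellow wrinkled: 1336 × 3/16 = 250.5
  green round: 1336 × 3/16 = 250.5
  green wrinkled: 1336 × 1/16 = 83.5
χ² = Σ (O − E)² / E
  yellow round: (699 − 751.5)² / 751.5 = 3.6677
  yellow wrinkled: (313 − 250.5)² / 250.5 = 15.5938
  green round: (252 − 250.5)² / 250.5 = 0.0090
  green wrinkled: (72 − 83.5)² / 83.5 = 1.5838
χ² = 3.6677 + 15.5938 + 0.0090 + 1.5838 = 20.8543 ≈ 20.854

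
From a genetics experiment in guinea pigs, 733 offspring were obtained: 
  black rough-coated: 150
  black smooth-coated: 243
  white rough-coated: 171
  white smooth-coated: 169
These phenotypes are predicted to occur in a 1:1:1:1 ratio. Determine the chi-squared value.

Under the 1:1:1:1 hypothesis (Σ ratio = 4, N = 733):
  black rough-coated: 733 × 1/4 = 183.25
  black smooth-coated: 733 × 1/4 = 183.25
  white rough-coated: 733 × 1/4 = 183.25
  white smooth-coated: 733 × 1/4 = 183.25
χ² = Σ (O − E)² / E
  black rough-coated: (150 − 183.25)² / 183.25 = 6.0331
  black smooth-coated: (243 − 183.25)² / 183.25 = 19.4819
  white rough-coated: (171 − 183.25)² / 183.25 = 0.8189
  white smooth-coated: (169 − 183.25)² / 183.25 = 1.1081
χ² = 6.0331 + 19.4819 + 0.8189 + 1.1081 = 27.442

27.442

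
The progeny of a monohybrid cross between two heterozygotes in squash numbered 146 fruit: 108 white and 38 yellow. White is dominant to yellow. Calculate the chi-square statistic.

0.082

For a monohybrid cross between heterozygotes with complete dominance, the expected phenotypic ratio is 3:1.
The 3:1 ratio has 4 parts, so with N = 146 the expected counts are:
  white: 146 × 3/4 = 109.5
  yellow: 146 × 1/4 = 36.5
χ² = Σ (O − E)² / E
  white: (108 − 109.5)² / 109.5 = 0.0205
  yellow: (38 − 36.5)² / 36.5 = 0.0616
χ² = 0.0205 + 0.0616 = 0.0821 ≈ 0.082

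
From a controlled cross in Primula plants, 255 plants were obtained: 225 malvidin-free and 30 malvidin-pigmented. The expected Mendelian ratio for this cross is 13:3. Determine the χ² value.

8.167

Expected counts for N = 255 under a 13:3 ratio (total parts = 16):
  malvidin-free: 255 × 13/16 = 207.1875
  malvidin-pigmented: 255 × 3/16 = 47.8125
χ² = Σ (O − E)² / E
  malvidin-free: (225 − 207.1875)² / 207.1875 = 1.5314
  malvidin-pigmented: (30 − 47.8125)² / 47.8125 = 6.6360
χ² = 1.5314 + 6.6360 = 8.1674 ≈ 8.167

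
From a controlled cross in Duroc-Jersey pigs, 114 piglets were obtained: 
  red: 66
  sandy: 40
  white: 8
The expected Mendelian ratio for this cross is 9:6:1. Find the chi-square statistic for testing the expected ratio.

Expected counts for N = 114 under a 9:6:1 ratio (total parts = 16):
  red: 114 × 9/16 = 64.125
  sandy: 114 × 6/16 = 42.75
  white: 114 × 1/16 = 7.125
χ² = Σ (O − E)² / E
  red: (66 − 64.125)² / 64.125 = 0.0548
  sandy: (40 − 42.75)² / 42.75 = 0.1769
  white: (8 − 7.125)² / 7.125 = 0.1075
χ² = 0.0548 + 0.1769 + 0.1075 = 0.3392 ≈ 0.339

0.339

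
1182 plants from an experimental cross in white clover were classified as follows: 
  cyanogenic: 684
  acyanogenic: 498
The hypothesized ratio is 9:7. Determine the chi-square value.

1.257

Under the 9:7 hypothesis (Σ ratio = 16, N = 1182):
  cyanogenic: 1182 × 9/16 = 664.875
  acyanogenic: 1182 × 7/16 = 517.125
χ² = Σ (O − E)² / E
  cyanogenic: (684 − 664.875)² / 664.875 = 0.5501
  acyanogenic: (498 − 517.125)² / 517.125 = 0.7073
χ² = 0.5501 + 0.7073 = 1.2574 ≈ 1.257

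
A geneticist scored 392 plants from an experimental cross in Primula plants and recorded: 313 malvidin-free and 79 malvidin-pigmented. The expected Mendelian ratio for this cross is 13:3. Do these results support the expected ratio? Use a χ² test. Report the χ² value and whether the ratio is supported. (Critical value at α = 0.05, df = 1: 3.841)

0.507; consistent

Total ratio parts = 16. Expected numbers out of 392:
  malvidin-free: 392 × 13/16 = 318.5
  malvidin-pigmented: 392 × 3/16 = 73.5
χ² = Σ (O − E)² / E
  malvidin-free: (313 − 318.5)² / 318.5 = 0.0950
  malvidin-pigmented: (79 − 73.5)² / 73.5 = 0.4116
χ² = 0.0950 + 0.4116 = 0.5066 ≈ 0.507
Degrees of freedom = 2 − 1 = 1; critical value at α = 0.05 is 3.841.
Since 0.507 < 3.841, we fail to reject the null hypothesis — the data are consistent with the 13:3 ratio.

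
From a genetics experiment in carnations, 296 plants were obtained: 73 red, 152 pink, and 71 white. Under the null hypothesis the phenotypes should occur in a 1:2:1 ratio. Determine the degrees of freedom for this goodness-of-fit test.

A goodness-of-fit test with 3 phenotype classes has df = 3 − 1 = 2.

2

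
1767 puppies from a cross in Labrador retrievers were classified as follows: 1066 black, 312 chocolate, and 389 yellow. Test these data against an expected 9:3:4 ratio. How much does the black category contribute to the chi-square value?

Under the 9:3:4 hypothesis (Σ ratio = 16, N = 1767):
  black: 1767 × 9/16 = 993.9375
  chocolate: 1767 × 3/16 = 331.3125
  yellow: 1767 × 4/16 = 441.75
Contribution of black: (1066 − 993.9375)² / 993.9375 = 5.2247

5.225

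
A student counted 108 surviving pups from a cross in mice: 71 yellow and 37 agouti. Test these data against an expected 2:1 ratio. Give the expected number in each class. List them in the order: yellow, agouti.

72, 36

Expected counts for N = 108 under a 2:1 ratio (total parts = 3):
  yellow: 108 × 2/3 = 72
  agouti: 108 × 1/3 = 36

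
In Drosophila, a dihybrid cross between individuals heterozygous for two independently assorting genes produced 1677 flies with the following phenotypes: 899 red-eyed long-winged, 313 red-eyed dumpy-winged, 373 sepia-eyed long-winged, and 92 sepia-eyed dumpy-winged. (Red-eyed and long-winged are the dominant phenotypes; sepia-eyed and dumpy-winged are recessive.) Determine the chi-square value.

14.561

A dihybrid F₂ with independent assortment and complete dominance at both loci gives a 9:3:3:1 phenotypic ratio.
Expected counts for N = 1677 under a 9:3:3:1 ratio (total parts = 16):
  red-eyed long-winged: 1677 × 9/16 = 943.3125
  red-eyed dumpy-winged: 1677 × 3/16 = 314.4375
  sepia-eyed long-winged: 1677 × 3/16 = 314.4375
  sepia-eyed dumpy-winged: 1677 × 1/16 = 104.8125
χ² = Σ (O − E)² / E
  red-eyed long-winged: (899 − 943.3125)² / 943.3125 = 2.0816
  red-eyed dumpy-winged: (313 − 314.4375)² / 314.4375 = 0.0066
  sepia-eyed long-winged: (373 − 314.4375)² / 314.4375 = 10.9070
  sepia-eyed dumpy-winged: (92 − 104.8125)² / 104.8125 = 1.5662
χ² = 2.0816 + 0.0066 + 10.9070 + 1.5662 = 14.5614 ≈ 14.561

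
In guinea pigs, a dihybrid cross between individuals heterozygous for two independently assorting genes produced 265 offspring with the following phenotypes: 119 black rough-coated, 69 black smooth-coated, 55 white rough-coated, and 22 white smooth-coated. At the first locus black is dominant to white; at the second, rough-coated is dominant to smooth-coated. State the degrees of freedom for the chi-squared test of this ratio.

3

A dihybrid F₂ with independent assortment and complete dominance at both loci gives a 9:3:3:1 phenotypic ratio.
A goodness-of-fit test with 4 phenotype classes has df = 4 − 1 = 3.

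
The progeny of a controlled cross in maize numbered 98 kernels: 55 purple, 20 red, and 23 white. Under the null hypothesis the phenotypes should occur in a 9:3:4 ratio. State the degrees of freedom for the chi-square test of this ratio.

A goodness-of-fit test with 3 phenotype classes has df = 3 − 1 = 2.

2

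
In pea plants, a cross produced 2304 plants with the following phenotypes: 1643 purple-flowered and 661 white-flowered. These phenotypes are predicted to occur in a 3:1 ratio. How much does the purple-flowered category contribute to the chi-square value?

4.181

Expected counts for N = 2304 under a 3:1 ratio (total parts = 4):
  purple-flowered: 2304 × 3/4 = 1728
  white-flowered: 2304 × 1/4 = 576
Contribution of purple-flowered: (1643 − 1728)² / 1728 = 4.1811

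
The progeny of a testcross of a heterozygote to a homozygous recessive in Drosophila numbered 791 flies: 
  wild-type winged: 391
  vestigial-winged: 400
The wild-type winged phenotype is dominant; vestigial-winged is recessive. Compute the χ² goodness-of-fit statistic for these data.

0.102

A testcross of a heterozygote (Aa × aa) gives a 1:1 phenotypic ratio.
Expected counts for N = 791 under a 1:1 ratio (total parts = 2):
  wild-type winged: 791 × 1/2 = 395.5
  vestigial-winged: 791 × 1/2 = 395.5
χ² = Σ (O − E)² / E
  wild-type winged: (391 − 395.5)² / 395.5 = 0.0512
  vestigial-winged: (400 − 395.5)² / 395.5 = 0.0512
χ² = 0.0512 + 0.0512 = 0.1024 ≈ 0.102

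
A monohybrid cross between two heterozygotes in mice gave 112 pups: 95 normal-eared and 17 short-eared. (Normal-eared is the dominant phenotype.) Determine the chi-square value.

5.762

For a monohybrid cross between heterozygotes with complete dominance, the expected phenotypic ratio is 3:1.
Total ratio parts = 4. Expected numbers out of 112:
  normal-eared: 112 × 3/4 = 84
  short-eared: 112 × 1/4 = 28
χ² = Σ (O − E)² / E
  normal-eared: (95 − 84)² / 84 = 1.4405
  short-eared: (17 − 28)² / 28 = 4.3214
χ² = 1.4405 + 4.3214 = 5.7619 ≈ 5.762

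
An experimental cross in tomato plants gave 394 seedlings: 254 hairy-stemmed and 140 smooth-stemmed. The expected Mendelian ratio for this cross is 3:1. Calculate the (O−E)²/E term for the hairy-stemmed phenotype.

5.828

Total ratio parts = 4. Expected numbers out of 394:
  hairy-stemmed: 394 × 3/4 = 295.5
  smooth-stemmed: 394 × 1/4 = 98.5
Contribution of hairy-stemmed: (254 − 295.5)² / 295.5 = 5.8283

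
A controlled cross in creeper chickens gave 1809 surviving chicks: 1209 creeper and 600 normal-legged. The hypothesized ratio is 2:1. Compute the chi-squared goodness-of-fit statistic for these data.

0.022

The 2:1 ratio has 3 parts, so with N = 1809 the expected counts are:
  creeper: 1809 × 2/3 = 1206
  normal-legged: 1809 × 1/3 = 603
χ² = Σ (O − E)² / E
  creeper: (1209 − 1206)² / 1206 = 0.0075
  normal-legged: (600 − 603)² / 603 = 0.0149
χ² = 0.0075 + 0.0149 = 0.0224 ≈ 0.022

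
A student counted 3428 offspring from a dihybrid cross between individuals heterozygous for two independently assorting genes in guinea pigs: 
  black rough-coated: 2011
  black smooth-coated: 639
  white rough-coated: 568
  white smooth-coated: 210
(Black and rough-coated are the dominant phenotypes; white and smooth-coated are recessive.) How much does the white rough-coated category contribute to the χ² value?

8.693

A dihybrid F₂ with independent assortment and complete dominance at both loci gives a 9:3:3:1 phenotypic ratio.
Under the 9:3:3:1 hypothesis (Σ ratio = 16, N = 3428):
  black rough-coated: 3428 × 9/16 = 1928.25
  black smooth-coated: 3428 × 3/16 = 642.75
  white rough-coated: 3428 × 3/16 = 642.75
  white smooth-coated: 3428 × 1/16 = 214.25
Contribution of white rough-coated: (568 − 642.75)² / 642.75 = 8.6932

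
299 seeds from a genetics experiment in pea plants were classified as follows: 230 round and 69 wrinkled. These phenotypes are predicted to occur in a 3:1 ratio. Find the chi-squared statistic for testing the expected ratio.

0.590

Total ratio parts = 4. Expected numbers out of 299:
  round: 299 × 3/4 = 224.25
  wrinkled: 299 × 1/4 = 74.75
χ² = Σ (O − E)² / E
  round: (230 − 224.25)² / 224.25 = 0.1474
  wrinkled: (69 − 74.75)² / 74.75 = 0.4423
χ² = 0.1474 + 0.4423 = 0.5897 ≈ 0.590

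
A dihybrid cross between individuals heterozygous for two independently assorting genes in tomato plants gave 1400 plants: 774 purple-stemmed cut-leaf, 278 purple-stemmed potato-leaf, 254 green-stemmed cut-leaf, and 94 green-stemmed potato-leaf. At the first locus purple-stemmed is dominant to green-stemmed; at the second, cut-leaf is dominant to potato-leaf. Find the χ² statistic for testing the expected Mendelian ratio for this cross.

A dihybrid F₂ with independent assortment and complete dominance at both loci gives a 9:3:3:1 phenotypic ratio.
Expected counts for N = 1400 under a 9:3:3:1 ratio (total parts = 16):
  purple-stemmed cut-leaf: 1400 × 9/16 = 787.5
  purple-stemmed potato-leaf: 1400 × 3/16 = 262.5
  green-stemmed cut-leaf: 1400 × 3/16 = 262.5
  green-stemmed potato-leaf: 1400 × 1/16 = 87.5
χ² = Σ (O − E)² / E
  purple-stemmed cut-leaf: (774 − 787.5)² / 787.5 = 0.2314
  purple-stemmed potato-leaf: (278 − 262.5)² / 262.5 = 0.9152
  green-stemmed cut-leaf: (254 − 262.5)² / 262.5 = 0.2752
  green-stemmed potato-leaf: (94 − 87.5)² / 87.5 = 0.4829
χ² = 0.2314 + 0.9152 + 0.2752 + 0.4829 = 1.9047 ≈ 1.905

1.905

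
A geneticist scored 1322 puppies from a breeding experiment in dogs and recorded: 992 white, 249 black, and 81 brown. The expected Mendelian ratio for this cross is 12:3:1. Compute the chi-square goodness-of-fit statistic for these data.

Under the 12:3:1 hypothesis (Σ ratio = 16, N = 1322):
  white: 1322 × 12/16 = 991.5
  black: 1322 × 3/16 = 247.875
  brown: 1322 × 1/16 = 82.625
χ² = Σ (O − E)² / E
  white: (992 − 991.5)² / 991.5 = 0.0003
  black: (249 − 247.875)² / 247.875 = 0.0051
  brown: (81 − 82.625)² / 82.625 = 0.0320
χ² = 0.0003 + 0.0051 + 0.0320 = 0.0374 ≈ 0.037

0.037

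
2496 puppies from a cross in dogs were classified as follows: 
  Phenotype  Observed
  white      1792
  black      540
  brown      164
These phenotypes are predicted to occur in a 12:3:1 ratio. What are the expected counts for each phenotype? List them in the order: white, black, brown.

The 12:3:1 ratio has 16 parts, so with N = 2496 the expected counts are:
  white: 2496 × 12/16 = 1872
  black: 2496 × 3/16 = 468
  brown: 2496 × 1/16 = 156

1872, 468, 156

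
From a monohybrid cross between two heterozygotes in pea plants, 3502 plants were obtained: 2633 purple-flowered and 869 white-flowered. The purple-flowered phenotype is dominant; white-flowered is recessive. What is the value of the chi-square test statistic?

0.064

For a monohybrid cross between heterozygotes with complete dominance, the expected phenotypic ratio is 3:1.
Expected counts for N = 3502 under a 3:1 ratio (total parts = 4):
  purple-flowered: 3502 × 3/4 = 2626.5
  white-flowered: 3502 × 1/4 = 875.5
χ² = Σ (O − E)² / E
  purple-flowered: (2633 − 2626.5)² / 2626.5 = 0.0161
  white-flowered: (869 − 875.5)² / 875.5 = 0.0483
χ² = 0.0161 + 0.0483 = 0.0644 ≈ 0.064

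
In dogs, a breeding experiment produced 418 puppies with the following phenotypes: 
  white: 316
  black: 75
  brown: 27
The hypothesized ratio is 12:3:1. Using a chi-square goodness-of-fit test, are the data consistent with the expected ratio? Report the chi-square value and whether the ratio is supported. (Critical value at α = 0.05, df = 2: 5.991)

0.195; consistent

Under the 12:3:1 hypothesis (Σ ratio = 16, N = 418):
  white: 418 × 12/16 = 313.5
  black: 418 × 3/16 = 78.375
  brown: 418 × 1/16 = 26.125
χ² = Σ (O − E)² / E
  white: (316 − 313.5)² / 313.5 = 0.0199
  black: (75 − 78.375)² / 78.375 = 0.1453
  brown: (27 − 26.125)² / 26.125 = 0.0293
χ² = 0.0199 + 0.1453 + 0.0293 = 0.1945 ≈ 0.195
Degrees of freedom = 3 − 1 = 2; critical value at α = 0.05 is 5.991.
Since 0.195 < 5.991, we fail to reject the null hypothesis — the data are consistent with the 12:3:1 ratio.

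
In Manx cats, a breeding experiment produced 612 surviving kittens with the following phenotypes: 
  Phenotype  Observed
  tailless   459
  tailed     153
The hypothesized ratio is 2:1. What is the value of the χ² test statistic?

The 2:1 ratio has 3 parts, so with N = 612 the expected counts are:
  tailless: 612 × 2/3 = 408
  tailed: 612 × 1/3 = 204
χ² = Σ (O − E)² / E
  tailless: (459 − 408)² / 408 = 6.3750
  tailed: (153 − 204)² / 204 = 12.7500
χ² = 6.3750 + 12.7500 = 19.125

19.125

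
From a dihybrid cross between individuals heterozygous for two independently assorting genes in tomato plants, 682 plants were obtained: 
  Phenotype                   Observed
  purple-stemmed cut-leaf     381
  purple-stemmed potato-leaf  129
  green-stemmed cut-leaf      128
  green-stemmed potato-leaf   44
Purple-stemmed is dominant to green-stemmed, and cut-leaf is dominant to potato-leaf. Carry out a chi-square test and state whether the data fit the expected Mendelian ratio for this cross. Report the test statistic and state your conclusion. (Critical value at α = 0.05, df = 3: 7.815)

A dihybrid F₂ with independent assortment and complete dominance at both loci gives a 9:3:3:1 phenotypic ratio.
Expected counts for N = 682 under a 9:3:3:1 ratio (total parts = 16):
  purple-stemmed cut-leaf: 682 × 9/16 = 383.625
  purple-stemmed potato-leaf: 682 × 3/16 = 127.875
  green-stemmed cut-leaf: 682 × 3/16 = 127.875
  green-stemmed potato-leaf: 682 × 1/16 = 42.625
χ² = Σ (O − E)² / E
  purple-stemmed cut-leaf: (381 − 383.625)² / 383.625 = 0.0180
  purple-stemmed potato-leaf: (129 − 127.875)² / 127.875 = 0.0099
  green-stemmed cut-leaf: (128 − 127.875)² / 127.875 = 0.0001
  green-stemmed potato-leaf: (44 − 42.625)² / 42.625 = 0.0444
χ² = 0.0180 + 0.0099 + 0.0001 + 0.0444 = 0.0724 ≈ 0.072
Degrees of freedom = 4 − 1 = 3; critical value at α = 0.05 is 7.815.
Since 0.072 < 7.815, we fail to reject the null hypothesis — the data are consistent with the 9:3:3:1 ratio.

0.072; consistent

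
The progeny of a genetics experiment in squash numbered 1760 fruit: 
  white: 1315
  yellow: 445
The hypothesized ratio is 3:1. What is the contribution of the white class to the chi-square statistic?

0.019

Under the 3:1 hypothesis (Σ ratio = 4, N = 1760):
  white: 1760 × 3/4 = 1320
  yellow: 1760 × 1/4 = 440
Contribution of white: (1315 − 1320)² / 1320 = 0.0189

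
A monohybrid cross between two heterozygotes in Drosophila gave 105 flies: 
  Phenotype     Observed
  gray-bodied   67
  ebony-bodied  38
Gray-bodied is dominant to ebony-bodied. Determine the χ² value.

7.013

For a monohybrid cross between heterozygotes with complete dominance, the expected phenotypic ratio is 3:1.
The 3:1 ratio has 4 parts, so with N = 105 the expected counts are:
  gray-bodied: 105 × 3/4 = 78.75
  ebony-bodied: 105 × 1/4 = 26.25
χ² = Σ (O − E)² / E
  gray-bodied: (67 − 78.75)² / 78.75 = 1.7532
  ebony-bodied: (38 − 26.25)² / 26.25 = 5.2595
χ² = 1.7532 + 5.2595 = 7.0127 ≈ 7.013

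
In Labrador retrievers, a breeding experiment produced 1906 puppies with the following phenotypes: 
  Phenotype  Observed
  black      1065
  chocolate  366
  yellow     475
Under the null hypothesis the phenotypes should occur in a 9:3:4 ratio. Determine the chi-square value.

The 9:3:4 ratio has 16 parts, so with N = 1906 the expected counts are:
  black: 1906 × 9/16 = 1072.125
  chocolate: 1906 × 3/16 = 357.375
  yellow: 1906 × 4/16 = 476.5
χ² = Σ (O − E)² / E
  black: (1065 − 1072.125)² / 1072.125 = 0.0474
  chocolate: (366 − 357.375)² / 357.375 = 0.2082
  yellow: (475 − 476.5)² / 476.5 = 0.0047
χ² = 0.0474 + 0.2082 + 0.0047 = 0.2603 ≈ 0.260

0.260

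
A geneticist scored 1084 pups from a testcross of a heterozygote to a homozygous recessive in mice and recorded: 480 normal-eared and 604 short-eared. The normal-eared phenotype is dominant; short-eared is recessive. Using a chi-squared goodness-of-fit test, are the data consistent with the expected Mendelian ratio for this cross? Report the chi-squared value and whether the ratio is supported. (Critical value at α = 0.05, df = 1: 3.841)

14.185; not consistent

A testcross of a heterozygote (Aa × aa) gives a 1:1 phenotypic ratio.
Expected counts for N = 1084 under a 1:1 ratio (total parts = 2):
  normal-eared: 1084 × 1/2 = 542
  short-eared: 1084 × 1/2 = 542
χ² = Σ (O − E)² / E
  normal-eared: (480 − 542)² / 542 = 7.0923
  short-eared: (604 − 542)² / 542 = 7.0923
χ² = 7.0923 + 7.0923 = 14.1846 ≈ 14.185
Degrees of freedom = 2 − 1 = 1; critical value at α = 0.05 is 3.841.
Since 14.185 > 3.841, we reject the null hypothesis — the data do not fit the 1:1 ratio.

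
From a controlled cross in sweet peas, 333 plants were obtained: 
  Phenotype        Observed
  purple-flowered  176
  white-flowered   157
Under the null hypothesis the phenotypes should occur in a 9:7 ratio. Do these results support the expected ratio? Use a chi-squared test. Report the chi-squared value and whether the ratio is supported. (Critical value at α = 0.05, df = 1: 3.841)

1.562; consistent

Expected counts for N = 333 under a 9:7 ratio (total parts = 16):
  purple-flowered: 333 × 9/16 = 187.3125
  white-flowered: 333 × 7/16 = 145.6875
χ² = Σ (O − E)² / E
  purple-flowered: (176 − 187.3125)² / 187.3125 = 0.6832
  white-flowered: (157 − 145.6875)² / 145.6875 = 0.8784
χ² = 0.6832 + 0.8784 = 1.5616 ≈ 1.562
Degrees of freedom = 2 − 1 = 1; critical value at α = 0.05 is 3.841.
Since 1.562 < 3.841, we fail to reject the null hypothesis — the data are consistent with the 9:7 ratio.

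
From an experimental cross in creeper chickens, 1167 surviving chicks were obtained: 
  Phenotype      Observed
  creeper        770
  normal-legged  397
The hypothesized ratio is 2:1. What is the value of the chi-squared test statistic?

The 2:1 ratio has 3 parts, so with N = 1167 the expected counts are:
  creeper: 1167 × 2/3 = 778
  normal-legged: 1167 × 1/3 = 389
χ² = Σ (O − E)² / E
  creeper: (770 − 778)² / 778 = 0.0823
  normal-legged: (397 − 389)² / 389 = 0.1645
χ² = 0.0823 + 0.1645 = 0.2468 ≈ 0.247

0.247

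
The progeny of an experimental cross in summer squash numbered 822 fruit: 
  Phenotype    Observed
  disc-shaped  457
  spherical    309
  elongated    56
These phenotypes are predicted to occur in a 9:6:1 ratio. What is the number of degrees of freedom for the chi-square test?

2

A goodness-of-fit test with 3 phenotype classes has df = 3 − 1 = 2.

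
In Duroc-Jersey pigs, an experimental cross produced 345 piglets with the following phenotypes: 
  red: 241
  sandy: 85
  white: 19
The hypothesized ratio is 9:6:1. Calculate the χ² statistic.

Expected counts for N = 345 under a 9:6:1 ratio (total parts = 16):
  red: 345 × 9/16 = 194.0625
  sandy: 345 × 6/16 = 129.375
  white: 345 × 1/16 = 21.5625
χ² = Σ (O − E)² / E
  red: (241 − 194.0625)² / 194.0625 = 11.3527
  sandy: (85 − 129.375)² / 129.375 = 15.2204
  white: (19 − 21.5625)² / 21.5625 = 0.3045
χ² = 11.3527 + 15.2204 + 0.3045 = 26.8776 ≈ 26.878

26.878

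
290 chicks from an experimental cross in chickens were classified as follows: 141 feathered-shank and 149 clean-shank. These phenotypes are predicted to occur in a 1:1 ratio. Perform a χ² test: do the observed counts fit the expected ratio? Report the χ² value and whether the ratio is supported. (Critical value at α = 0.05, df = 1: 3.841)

Under the 1:1 hypothesis (Σ ratio = 2, N = 290):
  feathered-shank: 290 × 1/2 = 145
  clean-shank: 290 × 1/2 = 145
χ² = Σ (O − E)² / E
  feathered-shank: (141 − 145)² / 145 = 0.1103
  clean-shank: (149 − 145)² / 145 = 0.1103
χ² = 0.1103 + 0.1103 = 0.2206 ≈ 0.221
Degrees of freedom = 2 − 1 = 1; critical value at α = 0.05 is 3.841.
Since 0.221 < 3.841, we fail to reject the null hypothesis — the data are consistent with the 1:1 ratio.

0.221; consistent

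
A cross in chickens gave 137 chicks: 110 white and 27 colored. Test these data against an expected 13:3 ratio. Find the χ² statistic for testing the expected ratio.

0.083

Total ratio parts = 16. Expected numbers out of 137:
  white: 137 × 13/16 = 111.3125
  colored: 137 × 3/16 = 25.6875
χ² = Σ (O − E)² / E
  white: (110 − 111.3125)² / 111.3125 = 0.0155
  colored: (27 − 25.6875)² / 25.6875 = 0.0671
χ² = 0.0155 + 0.0671 = 0.0826 ≈ 0.083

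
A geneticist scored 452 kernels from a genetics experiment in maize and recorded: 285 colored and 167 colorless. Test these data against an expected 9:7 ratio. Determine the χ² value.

8.501

Expected counts for N = 452 under a 9:7 ratio (total parts = 16):
  colored: 452 × 9/16 = 254.25
  colorless: 452 × 7/16 = 197.75
χ² = Σ (O − E)² / E
  colored: (285 − 254.25)² / 254.25 = 3.7190
  colorless: (167 − 197.75)² / 197.75 = 4.7816
χ² = 3.7190 + 4.7816 = 8.5006 ≈ 8.501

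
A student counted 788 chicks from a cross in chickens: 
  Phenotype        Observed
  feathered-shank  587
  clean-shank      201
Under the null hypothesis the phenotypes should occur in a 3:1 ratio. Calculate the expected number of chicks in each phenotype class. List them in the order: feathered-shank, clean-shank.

591, 197

The 3:1 ratio has 4 parts, so with N = 788 the expected counts are:
  feathered-shank: 788 × 3/4 = 591
  clean-shank: 788 × 1/4 = 197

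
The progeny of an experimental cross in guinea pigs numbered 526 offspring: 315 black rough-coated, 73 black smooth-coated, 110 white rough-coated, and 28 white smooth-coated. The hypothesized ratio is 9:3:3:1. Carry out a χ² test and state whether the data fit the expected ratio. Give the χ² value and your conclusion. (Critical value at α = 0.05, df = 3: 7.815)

9.929; not consistent

Expected counts for N = 526 under a 9:3:3:1 ratio (total parts = 16):
  black rough-coated: 526 × 9/16 = 295.875
  black smooth-coated: 526 × 3/16 = 98.625
  white rough-coated: 526 × 3/16 = 98.625
  white smooth-coated: 526 × 1/16 = 32.875
χ² = Σ (O − E)² / E
  black rough-coated: (315 − 295.875)² / 295.875 = 1.2362
  black smooth-coated: (73 − 98.625)² / 98.625 = 6.6580
  white rough-coated: (110 − 98.625)² / 98.625 = 1.3119
  white smooth-coated: (28 − 32.875)² / 32.875 = 0.7229
χ² = 1.2362 + 6.6580 + 1.3119 + 0.7229 = 9.929
Degrees of freedom = 4 − 1 = 3; critical value at α = 0.05 is 7.815.
Since 9.929 > 7.815, we reject the null hypothesis — the data do not fit the 9:3:3:1 ratio.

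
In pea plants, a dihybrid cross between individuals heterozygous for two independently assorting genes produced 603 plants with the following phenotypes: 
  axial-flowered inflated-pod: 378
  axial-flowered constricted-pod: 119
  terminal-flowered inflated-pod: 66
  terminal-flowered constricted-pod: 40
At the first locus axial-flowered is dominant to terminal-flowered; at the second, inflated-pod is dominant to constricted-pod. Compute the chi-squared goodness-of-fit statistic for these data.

24.485

A dihybrid F₂ with independent assortment and complete dominance at both loci gives a 9:3:3:1 phenotypic ratio.
Total ratio parts = 16. Expected numbers out of 603:
  axial-flowered inflated-pod: 603 × 9/16 = 339.1875
  axial-flowered constricted-pod: 603 × 3/16 = 113.0625
  terminal-flowered inflated-pod: 603 × 3/16 = 113.0625
  terminal-flowered constricted-pod: 603 × 1/16 = 37.6875
χ² = Σ (O − E)² / E
  axial-flowered inflated-pod: (378 − 339.1875)² / 339.1875 = 4.4412
  axial-flowered constricted-pod: (119 − 113.0625)² / 113.0625 = 0.3118
  terminal-flowered inflated-pod: (66 − 113.0625)² / 113.0625 = 19.5899
  terminal-flowered constricted-pod: (40 − 37.6875)² / 37.6875 = 0.1419
χ² = 4.4412 + 0.3118 + 19.5899 + 0.1419 = 24.4848 ≈ 24.485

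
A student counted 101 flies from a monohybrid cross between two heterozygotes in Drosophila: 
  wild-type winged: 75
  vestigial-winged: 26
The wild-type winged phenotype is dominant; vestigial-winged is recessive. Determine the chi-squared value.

For a monohybrid cross between heterozygotes with complete dominance, the expected phenotypic ratio is 3:1.
The 3:1 ratio has 4 parts, so with N = 101 the expected counts are:
  wild-type winged: 101 × 3/4 = 75.75
  vestigial-winged: 101 × 1/4 = 25.25
χ² = Σ (O − E)² / E
  wild-type winged: (75 − 75.75)² / 75.75 = 0.0074
  vestigial-winged: (26 − 25.25)² / 25.25 = 0.0223
χ² = 0.0074 + 0.0223 = 0.0297 ≈ 0.030

0.030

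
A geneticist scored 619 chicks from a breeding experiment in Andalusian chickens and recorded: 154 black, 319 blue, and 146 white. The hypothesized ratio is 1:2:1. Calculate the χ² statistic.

0.790

Under the 1:2:1 hypothesis (Σ ratio = 4, N = 619):
  black: 619 × 1/4 = 154.75
  blue: 619 × 2/4 = 309.5
  white: 619 × 1/4 = 154.75
χ² = Σ (O − E)² / E
  black: (154 − 154.75)² / 154.75 = 0.0036
  blue: (319 − 309.5)² / 309.5 = 0.2916
  white: (146 − 154.75)² / 154.75 = 0.4947
χ² = 0.0036 + 0.2916 + 0.4947 = 0.7899 ≈ 0.790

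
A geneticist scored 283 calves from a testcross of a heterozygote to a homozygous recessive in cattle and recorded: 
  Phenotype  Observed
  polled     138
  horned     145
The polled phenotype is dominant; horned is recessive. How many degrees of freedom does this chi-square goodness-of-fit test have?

1

A testcross of a heterozygote (Aa × aa) gives a 1:1 phenotypic ratio.
A goodness-of-fit test with 2 phenotype classes has df = 2 − 1 = 1.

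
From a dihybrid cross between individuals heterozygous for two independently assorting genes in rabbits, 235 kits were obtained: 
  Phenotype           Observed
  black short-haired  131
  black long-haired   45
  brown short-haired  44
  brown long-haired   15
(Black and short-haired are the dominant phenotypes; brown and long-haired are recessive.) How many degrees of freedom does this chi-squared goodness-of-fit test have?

3

A dihybrid F₂ with independent assortment and complete dominance at both loci gives a 9:3:3:1 phenotypic ratio.
A goodness-of-fit test with 4 phenotype classes has df = 4 − 1 = 3.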